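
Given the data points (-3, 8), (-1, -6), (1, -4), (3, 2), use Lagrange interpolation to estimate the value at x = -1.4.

Lagrange interpolation formula:
P(x) = Σ yᵢ × Lᵢ(x)
where Lᵢ(x) = Π_{j≠i} (x - xⱼ)/(xᵢ - xⱼ)

L_0(-1.4) = (-1.4 - (-1))/(-3 - (-1)) × (-1.4 - 1)/(-3 - 1) × (-1.4 - 3)/(-3 - 3) = 0.088000
L_1(-1.4) = (-1.4 - (-3))/(-1 - (-3)) × (-1.4 - 1)/(-1 - 1) × (-1.4 - 3)/(-1 - 3) = 1.056000
L_2(-1.4) = (-1.4 - (-3))/(1 - (-3)) × (-1.4 - (-1))/(1 - (-1)) × (-1.4 - 3)/(1 - 3) = -0.176000
L_3(-1.4) = (-1.4 - (-3))/(3 - (-3)) × (-1.4 - (-1))/(3 - (-1)) × (-1.4 - 1)/(3 - 1) = 0.032000

P(-1.4) = 8×L_0(-1.4) + (-6)×L_1(-1.4) + (-4)×L_2(-1.4) + 2×L_3(-1.4)
P(-1.4) = -4.864000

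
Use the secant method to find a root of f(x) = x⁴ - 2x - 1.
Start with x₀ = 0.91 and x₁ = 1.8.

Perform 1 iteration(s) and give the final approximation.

f(x) = x⁴ - 2x - 1
x₀ = 0.91, x₁ = 1.8

Secant formula: x_{n+1} = x_n - f(x_n)(x_n - x_{n-1})/(f(x_n) - f(x_{n-1}))

Iteration 1:
  f(0.910000) = -2.134250
  f(1.800000) = 5.897600
  x_2 = 1.800000 - 5.897600×(1.800000 - 0.910000)/(5.897600 - (-2.134250))
       = 1.146494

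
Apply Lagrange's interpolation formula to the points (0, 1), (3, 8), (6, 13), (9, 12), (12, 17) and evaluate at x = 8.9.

Lagrange interpolation formula:
P(x) = Σ yᵢ × Lᵢ(x)
where Lᵢ(x) = Π_{j≠i} (x - xⱼ)/(xᵢ - xⱼ)

L_0(8.9) = (8.9 - 3)/(0 - 3) × (8.9 - 6)/(0 - 6) × (8.9 - 9)/(0 - 9) × (8.9 - 12)/(0 - 12) = 0.002728
L_1(8.9) = (8.9 - 0)/(3 - 0) × (8.9 - 6)/(3 - 6) × (8.9 - 9)/(3 - 9) × (8.9 - 12)/(3 - 12) = -0.016463
L_2(8.9) = (8.9 - 0)/(6 - 0) × (8.9 - 3)/(6 - 3) × (8.9 - 9)/(6 - 9) × (8.9 - 12)/(6 - 12) = 0.050241
L_3(8.9) = (8.9 - 0)/(9 - 0) × (8.9 - 3)/(9 - 3) × (8.9 - 6)/(9 - 6) × (8.9 - 12)/(9 - 12) = 0.971327
L_4(8.9) = (8.9 - 0)/(12 - 0) × (8.9 - 3)/(12 - 3) × (8.9 - 6)/(12 - 6) × (8.9 - 9)/(12 - 9) = -0.007833

P(8.9) = 1×L_0(8.9) + 8×L_1(8.9) + 13×L_2(8.9) + 12×L_3(8.9) + 17×L_4(8.9)
P(8.9) = 12.046914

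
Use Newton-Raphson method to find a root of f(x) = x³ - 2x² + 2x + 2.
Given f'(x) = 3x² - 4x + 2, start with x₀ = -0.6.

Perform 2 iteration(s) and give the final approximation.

f(x) = x³ - 2x² + 2x + 2
f'(x) = 3x² - 4x + 2
x₀ = -0.6

Newton-Raphson formula: x_{n+1} = x_n - f(x_n)/f'(x_n)

Iteration 1:
  f(-0.600000) = -0.136000
  f'(-0.600000) = 5.480000
  x_1 = -0.600000 - (-0.136000)/5.480000 = -0.575182
Iteration 2:
  f(-0.575182) = -0.002325
  f'(-0.575182) = 5.293235
  x_2 = -0.575182 - (-0.002325)/5.293235 = -0.574743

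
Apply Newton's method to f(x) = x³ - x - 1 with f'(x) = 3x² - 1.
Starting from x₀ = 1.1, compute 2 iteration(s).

f(x) = x³ - x - 1
f'(x) = 3x² - 1
x₀ = 1.1

Newton-Raphson formula: x_{n+1} = x_n - f(x_n)/f'(x_n)

Iteration 1:
  f(1.100000) = -0.769000
  f'(1.100000) = 2.630000
  x_1 = 1.100000 - (-0.769000)/2.630000 = 1.392395
Iteration 2:
  f(1.392395) = 0.307132
  f'(1.392395) = 4.816295
  x_2 = 1.392395 - 0.307132/4.816295 = 1.328626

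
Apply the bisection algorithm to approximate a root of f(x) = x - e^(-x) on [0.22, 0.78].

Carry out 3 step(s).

f(x) = x - e^(-x)
Initial interval: [0.22, 0.78]

Iteration 1:
  c_1 = (0.220000 + 0.780000)/2 = 0.500000
  f(c_1) = f(0.500000) = -0.106531
  f(a) × f(c) ≥ 0, new interval: [0.500000, 0.780000]
Iteration 2:
  c_2 = (0.500000 + 0.780000)/2 = 0.640000
  f(c_2) = f(0.640000) = 0.112708
  f(a) × f(c) < 0, new interval: [0.500000, 0.640000]
Iteration 3:
  c_3 = (0.500000 + 0.640000)/2 = 0.570000
  f(c_3) = f(0.570000) = 0.004475
  f(a) × f(c) < 0, new interval: [0.500000, 0.570000]

After 3 iteration(s), the approximation is c_3 = 0.570000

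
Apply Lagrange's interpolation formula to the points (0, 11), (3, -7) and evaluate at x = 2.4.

Lagrange interpolation formula:
P(x) = Σ yᵢ × Lᵢ(x)
where Lᵢ(x) = Π_{j≠i} (x - xⱼ)/(xᵢ - xⱼ)

L_0(2.4) = (2.4 - 3)/(0 - 3) = 0.200000
L_1(2.4) = (2.4 - 0)/(3 - 0) = 0.800000

P(2.4) = 11×L_0(2.4) + (-7)×L_1(2.4)
P(2.4) = -3.400000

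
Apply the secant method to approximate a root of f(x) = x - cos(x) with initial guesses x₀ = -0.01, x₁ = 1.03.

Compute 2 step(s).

f(x) = x - cos(x)
x₀ = -0.01, x₁ = 1.03

Secant formula: x_{n+1} = x_n - f(x_n)(x_n - x_{n-1})/(f(x_n) - f(x_{n-1}))

Iteration 1:
  f(-0.010000) = -1.009950
  f(1.030000) = 0.515181
  x_2 = 1.030000 - 0.515181×(1.030000 - (-0.010000))/(0.515181 - (-1.009950))
       = 0.678694
Iteration 2:
  f(1.030000) = 0.515181
  f(0.678694) = -0.099700
  x_3 = 0.678694 - (-0.099700)×(0.678694 - 1.030000)/(-0.099700 - 0.515181)
       = 0.735656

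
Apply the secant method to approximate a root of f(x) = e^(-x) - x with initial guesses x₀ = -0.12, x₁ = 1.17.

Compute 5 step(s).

f(x) = e^(-x) - x
x₀ = -0.12, x₁ = 1.17

Secant formula: x_{n+1} = x_n - f(x_n)(x_n - x_{n-1})/(f(x_n) - f(x_{n-1}))

Iteration 1:
  f(-0.120000) = 1.247497
  f(1.170000) = -0.859633
  x_2 = 1.170000 - (-0.859633)×(1.170000 - (-0.120000))/(-0.859633 - 1.247497)
       = 0.643726
Iteration 2:
  f(1.170000) = -0.859633
  f(0.643726) = -0.118395
  x_3 = 0.643726 - (-0.118395)×(0.643726 - 1.170000)/(-0.118395 - (-0.859633))
       = 0.559667
Iteration 3:
  f(0.643726) = -0.118395
  f(0.559667) = 0.011733
  x_4 = 0.559667 - 0.011733×(0.559667 - 0.643726)/(0.011733 - (-0.118395))
       = 0.567246
Iteration 4:
  f(0.559667) = 0.011733
  f(0.567246) = -0.000161
  x_5 = 0.567246 - (-0.000161)×(0.567246 - 0.559667)/(-0.000161 - 0.011733)
       = 0.567143
Iteration 5:
  f(0.567246) = -0.000161
  f(0.567143) = 0.000000
  x_6 = 0.567143 - 0.000000×(0.567143 - 0.567246)/(0.000000 - (-0.000161))
       = 0.567143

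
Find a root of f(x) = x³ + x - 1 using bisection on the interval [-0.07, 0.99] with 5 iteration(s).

f(x) = x³ + x - 1
Initial interval: [-0.07, 0.99]

Iteration 1:
  c_1 = (-0.070000 + 0.990000)/2 = 0.460000
  f(c_1) = f(0.460000) = -0.442664
  f(a) × f(c) ≥ 0, new interval: [0.460000, 0.990000]
Iteration 2:
  c_2 = (0.460000 + 0.990000)/2 = 0.725000
  f(c_2) = f(0.725000) = 0.106078
  f(a) × f(c) < 0, new interval: [0.460000, 0.725000]
Iteration 3:
  c_3 = (0.460000 + 0.725000)/2 = 0.592500
  f(c_3) = f(0.592500) = -0.199499
  f(a) × f(c) ≥ 0, new interval: [0.592500, 0.725000]
Iteration 4:
  c_4 = (0.592500 + 0.725000)/2 = 0.658750
  f(c_4) = f(0.658750) = -0.055384
  f(a) × f(c) ≥ 0, new interval: [0.658750, 0.725000]
Iteration 5:
  c_5 = (0.658750 + 0.725000)/2 = 0.691875
  f(c_5) = f(0.691875) = 0.023069
  f(a) × f(c) < 0, new interval: [0.658750, 0.691875]

After 5 iteration(s), the approximation is c_5 = 0.691875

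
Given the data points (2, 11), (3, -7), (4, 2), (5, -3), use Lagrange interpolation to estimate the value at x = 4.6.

Lagrange interpolation formula:
P(x) = Σ yᵢ × Lᵢ(x)
where Lᵢ(x) = Π_{j≠i} (x - xⱼ)/(xᵢ - xⱼ)

L_0(4.6) = (4.6 - 3)/(2 - 3) × (4.6 - 4)/(2 - 4) × (4.6 - 5)/(2 - 5) = 0.064000
L_1(4.6) = (4.6 - 2)/(3 - 2) × (4.6 - 4)/(3 - 4) × (4.6 - 5)/(3 - 5) = -0.312000
L_2(4.6) = (4.6 - 2)/(4 - 2) × (4.6 - 3)/(4 - 3) × (4.6 - 5)/(4 - 5) = 0.832000
L_3(4.6) = (4.6 - 2)/(5 - 2) × (4.6 - 3)/(5 - 3) × (4.6 - 4)/(5 - 4) = 0.416000

P(4.6) = 11×L_0(4.6) + (-7)×L_1(4.6) + 2×L_2(4.6) + (-3)×L_3(4.6)
P(4.6) = 3.304000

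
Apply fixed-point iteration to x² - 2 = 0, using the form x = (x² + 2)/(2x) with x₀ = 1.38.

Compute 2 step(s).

Equation: x² - 2 = 0
Fixed-point form: x = (x² + 2)/(2x)
x₀ = 1.38

x_1 = g(1.380000) = 1.414638
x_2 = g(1.414638) = 1.414214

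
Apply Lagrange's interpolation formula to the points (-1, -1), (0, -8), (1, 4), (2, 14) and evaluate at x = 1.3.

Lagrange interpolation formula:
P(x) = Σ yᵢ × Lᵢ(x)
where Lᵢ(x) = Π_{j≠i} (x - xⱼ)/(xᵢ - xⱼ)

L_0(1.3) = (1.3 - 0)/(-1 - 0) × (1.3 - 1)/(-1 - 1) × (1.3 - 2)/(-1 - 2) = 0.045500
L_1(1.3) = (1.3 - (-1))/(0 - (-1)) × (1.3 - 1)/(0 - 1) × (1.3 - 2)/(0 - 2) = -0.241500
L_2(1.3) = (1.3 - (-1))/(1 - (-1)) × (1.3 - 0)/(1 - 0) × (1.3 - 2)/(1 - 2) = 1.046500
L_3(1.3) = (1.3 - (-1))/(2 - (-1)) × (1.3 - 0)/(2 - 0) × (1.3 - 1)/(2 - 1) = 0.149500

P(1.3) = (-1)×L_0(1.3) + (-8)×L_1(1.3) + 4×L_2(1.3) + 14×L_3(1.3)
P(1.3) = 8.165500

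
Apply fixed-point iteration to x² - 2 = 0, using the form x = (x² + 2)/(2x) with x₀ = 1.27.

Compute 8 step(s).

Equation: x² - 2 = 0
Fixed-point form: x = (x² + 2)/(2x)
x₀ = 1.27

x_1 = g(1.270000) = 1.422402
x_2 = g(1.422402) = 1.414237
x_3 = g(1.414237) = 1.414214
x_4 = g(1.414214) = 1.414214
x_5 = g(1.414214) = 1.414214
x_6 = g(1.414214) = 1.414214
x_7 = g(1.414214) = 1.414214
x_8 = g(1.414214) = 1.414214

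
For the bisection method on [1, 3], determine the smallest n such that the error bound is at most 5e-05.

We need (b-a)/2^n ≤ 5e-05
(3 - 1)/2^n ≤ 5e-05
2/2^n ≤ 5e-05
2^n ≥ 40000
n ≥ log₂(40000) = 15.29
n ≥ 16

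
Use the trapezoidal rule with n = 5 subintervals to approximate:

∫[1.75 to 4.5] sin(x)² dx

f(x) = sin(x)²
a = 1.75, b = 4.5, n = 5
h = (b - a)/n = 0.550000

Trapezoidal rule: (h/2)[f(x₀) + 2f(x₁) + 2f(x₂) + ... + f(xₙ)]

x_0 = 1.7500, f(x_0) = 0.968228, coefficient = 1
x_1 = 2.3000, f(x_1) = 0.556076, coefficient = 2
x_2 = 2.8500, f(x_2) = 0.082644, coefficient = 2
x_3 = 3.4000, f(x_3) = 0.065301, coefficient = 2
x_4 = 3.9500, f(x_4) = 0.523001, coefficient = 2
x_5 = 4.5000, f(x_5) = 0.955565, coefficient = 1

I ≈ (0.550000/2) × 4.377838 = 1.203905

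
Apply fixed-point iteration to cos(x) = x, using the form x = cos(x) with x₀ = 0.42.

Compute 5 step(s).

Equation: cos(x) = x
Fixed-point form: x = cos(x)
x₀ = 0.42

x_1 = g(0.420000) = 0.913089
x_2 = g(0.913089) = 0.611304
x_3 = g(0.611304) = 0.818900
x_4 = g(0.818900) = 0.683025
x_5 = g(0.683025) = 0.775667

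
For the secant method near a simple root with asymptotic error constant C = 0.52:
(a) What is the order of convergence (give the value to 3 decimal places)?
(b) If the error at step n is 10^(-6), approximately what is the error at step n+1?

(a) Secant method has superlinear convergence with order φ = (1+√5)/2 ≈ 1.618.
    This means |e_{n+1}| ≈ C|e_n|^1.618.

(b) With |e_n| = 10^(-6) and C = 0.52:
    |e_{n+1}| ≈ 0.52 × (10^(-6))^1.618 = 0.52 × 10^(-9.71)

(a) ≈ 1.618 (golden ratio); (b) |e_{n+1}| ≈ 1.018e-10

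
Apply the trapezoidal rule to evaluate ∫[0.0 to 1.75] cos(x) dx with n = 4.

f(x) = cos(x)
a = 0.0, b = 1.75, n = 4
h = (b - a)/n = 0.437500

Trapezoidal rule: (h/2)[f(x₀) + 2f(x₁) + 2f(x₂) + ... + f(xₙ)]

x_0 = 0.0000, f(x_0) = 1.000000, coefficient = 1
x_1 = 0.4375, f(x_1) = 0.905814, coefficient = 2
x_2 = 0.8750, f(x_2) = 0.640997, coefficient = 2
x_3 = 1.3125, f(x_3) = 0.255434, coefficient = 2
x_4 = 1.7500, f(x_4) = -0.178246, coefficient = 1

I ≈ (0.437500/2) × 4.426243 = 0.968241
Exact value: 0.983986
Error: 0.015745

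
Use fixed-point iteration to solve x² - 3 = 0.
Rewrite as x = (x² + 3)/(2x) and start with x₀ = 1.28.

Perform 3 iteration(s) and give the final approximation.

Equation: x² - 3 = 0
Fixed-point form: x = (x² + 3)/(2x)
x₀ = 1.28

x_1 = g(1.280000) = 1.811875
x_2 = g(1.811875) = 1.733809
x_3 = g(1.733809) = 1.732052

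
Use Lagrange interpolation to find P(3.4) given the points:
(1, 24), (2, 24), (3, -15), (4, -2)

Lagrange interpolation formula:
P(x) = Σ yᵢ × Lᵢ(x)
where Lᵢ(x) = Π_{j≠i} (x - xⱼ)/(xᵢ - xⱼ)

L_0(3.4) = (3.4 - 2)/(1 - 2) × (3.4 - 3)/(1 - 3) × (3.4 - 4)/(1 - 4) = 0.056000
L_1(3.4) = (3.4 - 1)/(2 - 1) × (3.4 - 3)/(2 - 3) × (3.4 - 4)/(2 - 4) = -0.288000
L_2(3.4) = (3.4 - 1)/(3 - 1) × (3.4 - 2)/(3 - 2) × (3.4 - 4)/(3 - 4) = 1.008000
L_3(3.4) = (3.4 - 1)/(4 - 1) × (3.4 - 2)/(4 - 2) × (3.4 - 3)/(4 - 3) = 0.224000

P(3.4) = 24×L_0(3.4) + 24×L_1(3.4) + (-15)×L_2(3.4) + (-2)×L_3(3.4)
P(3.4) = -21.136000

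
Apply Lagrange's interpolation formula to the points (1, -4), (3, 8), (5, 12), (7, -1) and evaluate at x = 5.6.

Lagrange interpolation formula:
P(x) = Σ yᵢ × Lᵢ(x)
where Lᵢ(x) = Π_{j≠i} (x - xⱼ)/(xᵢ - xⱼ)

L_0(5.6) = (5.6 - 3)/(1 - 3) × (5.6 - 5)/(1 - 5) × (5.6 - 7)/(1 - 7) = 0.045500
L_1(5.6) = (5.6 - 1)/(3 - 1) × (5.6 - 5)/(3 - 5) × (5.6 - 7)/(3 - 7) = -0.241500
L_2(5.6) = (5.6 - 1)/(5 - 1) × (5.6 - 3)/(5 - 3) × (5.6 - 7)/(5 - 7) = 1.046500
L_3(5.6) = (5.6 - 1)/(7 - 1) × (5.6 - 3)/(7 - 3) × (5.6 - 5)/(7 - 5) = 0.149500

P(5.6) = (-4)×L_0(5.6) + 8×L_1(5.6) + 12×L_2(5.6) + (-1)×L_3(5.6)
P(5.6) = 10.294500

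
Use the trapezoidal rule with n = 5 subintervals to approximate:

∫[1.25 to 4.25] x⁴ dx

f(x) = x⁴
a = 1.25, b = 4.25, n = 5
h = (b - a)/n = 0.600000

Trapezoidal rule: (h/2)[f(x₀) + 2f(x₁) + 2f(x₂) + ... + f(xₙ)]

x_0 = 1.2500, f(x_0) = 2.441406, coefficient = 1
x_1 = 1.8500, f(x_1) = 11.713506, coefficient = 2
x_2 = 2.4500, f(x_2) = 36.030006, coefficient = 2
x_3 = 3.0500, f(x_3) = 86.536506, coefficient = 2
x_4 = 3.6500, f(x_4) = 177.489006, coefficient = 2
x_5 = 4.2500, f(x_5) = 326.253906, coefficient = 1

I ≈ (0.600000/2) × 952.233362 = 285.670009
Exact value: 276.705469
Error: 8.964540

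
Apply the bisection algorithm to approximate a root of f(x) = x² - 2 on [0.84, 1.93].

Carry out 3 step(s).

f(x) = x² - 2
Initial interval: [0.84, 1.93]

Iteration 1:
  c_1 = (0.840000 + 1.930000)/2 = 1.385000
  f(c_1) = f(1.385000) = -0.081775
  f(a) × f(c) ≥ 0, new interval: [1.385000, 1.930000]
Iteration 2:
  c_2 = (1.385000 + 1.930000)/2 = 1.657500
  f(c_2) = f(1.657500) = 0.747306
  f(a) × f(c) < 0, new interval: [1.385000, 1.657500]
Iteration 3:
  c_3 = (1.385000 + 1.657500)/2 = 1.521250
  f(c_3) = f(1.521250) = 0.314202
  f(a) × f(c) < 0, new interval: [1.385000, 1.521250]

After 3 iteration(s), the approximation is c_3 = 1.521250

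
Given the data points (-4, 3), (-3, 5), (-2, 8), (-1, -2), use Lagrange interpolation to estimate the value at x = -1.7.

Lagrange interpolation formula:
P(x) = Σ yᵢ × Lᵢ(x)
where Lᵢ(x) = Π_{j≠i} (x - xⱼ)/(xᵢ - xⱼ)

L_0(-1.7) = (-1.7 - (-3))/(-4 - (-3)) × (-1.7 - (-2))/(-4 - (-2)) × (-1.7 - (-1))/(-4 - (-1)) = 0.045500
L_1(-1.7) = (-1.7 - (-4))/(-3 - (-4)) × (-1.7 - (-2))/(-3 - (-2)) × (-1.7 - (-1))/(-3 - (-1)) = -0.241500
L_2(-1.7) = (-1.7 - (-4))/(-2 - (-4)) × (-1.7 - (-3))/(-2 - (-3)) × (-1.7 - (-1))/(-2 - (-1)) = 1.046500
L_3(-1.7) = (-1.7 - (-4))/(-1 - (-4)) × (-1.7 - (-3))/(-1 - (-3)) × (-1.7 - (-2))/(-1 - (-2)) = 0.149500

P(-1.7) = 3×L_0(-1.7) + 5×L_1(-1.7) + 8×L_2(-1.7) + (-2)×L_3(-1.7)
P(-1.7) = 7.002000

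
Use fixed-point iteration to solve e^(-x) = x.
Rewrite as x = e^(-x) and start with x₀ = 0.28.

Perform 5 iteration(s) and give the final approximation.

Equation: e^(-x) = x
Fixed-point form: x = e^(-x)
x₀ = 0.28

x_1 = g(0.280000) = 0.755784
x_2 = g(0.755784) = 0.469642
x_3 = g(0.469642) = 0.625226
x_4 = g(0.625226) = 0.535141
x_5 = g(0.535141) = 0.585587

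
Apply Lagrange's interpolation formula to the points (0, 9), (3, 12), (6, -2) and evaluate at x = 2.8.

Lagrange interpolation formula:
P(x) = Σ yᵢ × Lᵢ(x)
where Lᵢ(x) = Π_{j≠i} (x - xⱼ)/(xᵢ - xⱼ)

L_0(2.8) = (2.8 - 3)/(0 - 3) × (2.8 - 6)/(0 - 6) = 0.035556
L_1(2.8) = (2.8 - 0)/(3 - 0) × (2.8 - 6)/(3 - 6) = 0.995556
L_2(2.8) = (2.8 - 0)/(6 - 0) × (2.8 - 3)/(6 - 3) = -0.031111

P(2.8) = 9×L_0(2.8) + 12×L_1(2.8) + (-2)×L_2(2.8)
P(2.8) = 12.328889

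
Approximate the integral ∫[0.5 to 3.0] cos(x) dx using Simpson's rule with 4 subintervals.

f(x) = cos(x)
a = 0.5, b = 3.0, n = 4
h = (b - a)/n = 0.625000

Simpson's rule: (h/3)[f(x₀) + 4f(x₁) + 2f(x₂) + ... + f(xₙ)]

x_0 = 0.5000, f(x_0) = 0.877583, coefficient = 1
x_1 = 1.1250, f(x_1) = 0.431177, coefficient = 4
x_2 = 1.7500, f(x_2) = -0.178246, coefficient = 2
x_3 = 2.3750, f(x_3) = -0.720278, coefficient = 4
x_4 = 3.0000, f(x_4) = -0.989992, coefficient = 1

I ≈ (0.625000/3) × -1.625310 = -0.338606
Exact value: -0.338306
Error: 0.000301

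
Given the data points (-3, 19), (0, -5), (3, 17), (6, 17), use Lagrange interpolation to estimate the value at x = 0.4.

Lagrange interpolation formula:
P(x) = Σ yᵢ × Lᵢ(x)
where Lᵢ(x) = Π_{j≠i} (x - xⱼ)/(xᵢ - xⱼ)

L_0(0.4) = (0.4 - 0)/(-3 - 0) × (0.4 - 3)/(-3 - 3) × (0.4 - 6)/(-3 - 6) = -0.035951
L_1(0.4) = (0.4 - (-3))/(0 - (-3)) × (0.4 - 3)/(0 - 3) × (0.4 - 6)/(0 - 6) = 0.916741
L_2(0.4) = (0.4 - (-3))/(3 - (-3)) × (0.4 - 0)/(3 - 0) × (0.4 - 6)/(3 - 6) = 0.141037
L_3(0.4) = (0.4 - (-3))/(6 - (-3)) × (0.4 - 0)/(6 - 0) × (0.4 - 3)/(6 - 3) = -0.021827

P(0.4) = 19×L_0(0.4) + (-5)×L_1(0.4) + 17×L_2(0.4) + 17×L_3(0.4)
P(0.4) = -3.240198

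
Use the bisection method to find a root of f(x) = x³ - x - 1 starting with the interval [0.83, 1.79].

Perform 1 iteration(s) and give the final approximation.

f(x) = x³ - x - 1
Initial interval: [0.83, 1.79]

Iteration 1:
  c_1 = (0.830000 + 1.790000)/2 = 1.310000
  f(c_1) = f(1.310000) = -0.061909
  f(a) × f(c) ≥ 0, new interval: [1.310000, 1.790000]

After 1 iteration(s), the approximation is c_1 = 1.310000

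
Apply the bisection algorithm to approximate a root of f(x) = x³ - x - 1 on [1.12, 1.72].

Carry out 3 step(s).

f(x) = x³ - x - 1
Initial interval: [1.12, 1.72]

Iteration 1:
  c_1 = (1.120000 + 1.720000)/2 = 1.420000
  f(c_1) = f(1.420000) = 0.443288
  f(a) × f(c) < 0, new interval: [1.120000, 1.420000]
Iteration 2:
  c_2 = (1.120000 + 1.420000)/2 = 1.270000
  f(c_2) = f(1.270000) = -0.221617
  f(a) × f(c) ≥ 0, new interval: [1.270000, 1.420000]
Iteration 3:
  c_3 = (1.270000 + 1.420000)/2 = 1.345000
  f(c_3) = f(1.345000) = 0.088139
  f(a) × f(c) < 0, new interval: [1.270000, 1.345000]

After 3 iteration(s), the approximation is c_3 = 1.345000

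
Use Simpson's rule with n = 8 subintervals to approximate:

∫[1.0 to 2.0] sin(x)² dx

f(x) = sin(x)²
a = 1.0, b = 2.0, n = 8
h = (b - a)/n = 0.125000

Simpson's rule: (h/3)[f(x₀) + 4f(x₁) + 2f(x₂) + ... + f(xₙ)]

x_0 = 1.0000, f(x_0) = 0.708073, coefficient = 1
x_1 = 1.1250, f(x_1) = 0.814087, coefficient = 4
x_2 = 1.2500, f(x_2) = 0.900572, coefficient = 2
x_3 = 1.3750, f(x_3) = 0.962151, coefficient = 4
x_4 = 1.5000, f(x_4) = 0.994996, coefficient = 2
x_5 = 1.6250, f(x_5) = 0.997065, coefficient = 4
x_6 = 1.7500, f(x_6) = 0.968228, coefficient = 2
x_7 = 1.8750, f(x_7) = 0.910280, coefficient = 4
x_8 = 2.0000, f(x_8) = 0.826822, coefficient = 1

I ≈ (0.125000/3) × 21.996818 = 0.916534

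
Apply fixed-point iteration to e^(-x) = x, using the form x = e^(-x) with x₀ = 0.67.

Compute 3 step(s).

Equation: e^(-x) = x
Fixed-point form: x = e^(-x)
x₀ = 0.67

x_1 = g(0.670000) = 0.511709
x_2 = g(0.511709) = 0.599470
x_3 = g(0.599470) = 0.549102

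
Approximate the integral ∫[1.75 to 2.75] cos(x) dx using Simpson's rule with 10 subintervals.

f(x) = cos(x)
a = 1.75, b = 2.75, n = 10
h = (b - a)/n = 0.100000

Simpson's rule: (h/3)[f(x₀) + 4f(x₁) + 2f(x₂) + ... + f(xₙ)]

x_0 = 1.7500, f(x_0) = -0.178246, coefficient = 1
x_1 = 1.8500, f(x_1) = -0.275590, coefficient = 4
x_2 = 1.9500, f(x_2) = -0.370181, coefficient = 2
x_3 = 2.0500, f(x_3) = -0.461073, coefficient = 4
x_4 = 2.1500, f(x_4) = -0.547358, coefficient = 2
x_5 = 2.2500, f(x_5) = -0.628174, coefficient = 4
x_6 = 2.3500, f(x_6) = -0.702713, coefficient = 2
x_7 = 2.4500, f(x_7) = -0.770231, coefficient = 4
x_8 = 2.5500, f(x_8) = -0.830054, coefficient = 2
x_9 = 2.6500, f(x_9) = -0.881582, coefficient = 4
x_10 = 2.7500, f(x_10) = -0.924302, coefficient = 1

I ≈ (0.100000/3) × -18.069759 = -0.602325
Exact value: -0.602325
Error: 0.000000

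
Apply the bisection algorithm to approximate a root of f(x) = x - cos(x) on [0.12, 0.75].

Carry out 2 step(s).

f(x) = x - cos(x)
Initial interval: [0.12, 0.75]

Iteration 1:
  c_1 = (0.120000 + 0.750000)/2 = 0.435000
  f(c_1) = f(0.435000) = -0.471870
  f(a) × f(c) ≥ 0, new interval: [0.435000, 0.750000]
Iteration 2:
  c_2 = (0.435000 + 0.750000)/2 = 0.592500
  f(c_2) = f(0.592500) = -0.237047
  f(a) × f(c) ≥ 0, new interval: [0.592500, 0.750000]

After 2 iteration(s), the approximation is c_2 = 0.592500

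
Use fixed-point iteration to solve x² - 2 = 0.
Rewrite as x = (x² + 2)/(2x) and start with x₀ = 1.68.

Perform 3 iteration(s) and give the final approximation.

Equation: x² - 2 = 0
Fixed-point form: x = (x² + 2)/(2x)
x₀ = 1.68

x_1 = g(1.680000) = 1.435238
x_2 = g(1.435238) = 1.414368
x_3 = g(1.414368) = 1.414214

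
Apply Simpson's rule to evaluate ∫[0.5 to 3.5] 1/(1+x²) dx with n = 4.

f(x) = 1/(1+x²)
a = 0.5, b = 3.5, n = 4
h = (b - a)/n = 0.750000

Simpson's rule: (h/3)[f(x₀) + 4f(x₁) + 2f(x₂) + ... + f(xₙ)]

x_0 = 0.5000, f(x_0) = 0.800000, coefficient = 1
x_1 = 1.2500, f(x_1) = 0.390244, coefficient = 4
x_2 = 2.0000, f(x_2) = 0.200000, coefficient = 2
x_3 = 2.7500, f(x_3) = 0.116788, coefficient = 4
x_4 = 3.5000, f(x_4) = 0.075472, coefficient = 1

I ≈ (0.750000/3) × 3.303601 = 0.825900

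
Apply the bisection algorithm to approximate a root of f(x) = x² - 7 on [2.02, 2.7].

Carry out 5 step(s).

f(x) = x² - 7
Initial interval: [2.02, 2.7]

Iteration 1:
  c_1 = (2.020000 + 2.700000)/2 = 2.360000
  f(c_1) = f(2.360000) = -1.430400
  f(a) × f(c) ≥ 0, new interval: [2.360000, 2.700000]
Iteration 2:
  c_2 = (2.360000 + 2.700000)/2 = 2.530000
  f(c_2) = f(2.530000) = -0.599100
  f(a) × f(c) ≥ 0, new interval: [2.530000, 2.700000]
Iteration 3:
  c_3 = (2.530000 + 2.700000)/2 = 2.615000
  f(c_3) = f(2.615000) = -0.161775
  f(a) × f(c) ≥ 0, new interval: [2.615000, 2.700000]
Iteration 4:
  c_4 = (2.615000 + 2.700000)/2 = 2.657500
  f(c_4) = f(2.657500) = 0.062306
  f(a) × f(c) < 0, new interval: [2.615000, 2.657500]
Iteration 5:
  c_5 = (2.615000 + 2.657500)/2 = 2.636250
  f(c_5) = f(2.636250) = -0.050186
  f(a) × f(c) ≥ 0, new interval: [2.636250, 2.657500]

After 5 iteration(s), the approximation is c_5 = 2.636250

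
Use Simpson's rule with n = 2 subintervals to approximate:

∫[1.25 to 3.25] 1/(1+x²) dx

f(x) = 1/(1+x²)
a = 1.25, b = 3.25, n = 2
h = (b - a)/n = 1.000000

Simpson's rule: (h/3)[f(x₀) + 4f(x₁) + 2f(x₂) + ... + f(xₙ)]

x_0 = 1.2500, f(x_0) = 0.390244, coefficient = 1
x_1 = 2.2500, f(x_1) = 0.164948, coefficient = 4
x_2 = 3.2500, f(x_2) = 0.086486, coefficient = 1

I ≈ (1.000000/3) × 1.136524 = 0.378841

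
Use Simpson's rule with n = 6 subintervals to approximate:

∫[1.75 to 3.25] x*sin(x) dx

f(x) = x*sin(x)
a = 1.75, b = 3.25, n = 6
h = (b - a)/n = 0.250000

Simpson's rule: (h/3)[f(x₀) + 4f(x₁) + 2f(x₂) + ... + f(xₙ)]

x_0 = 1.7500, f(x_0) = 1.721975, coefficient = 1
x_1 = 2.0000, f(x_1) = 1.818595, coefficient = 4
x_2 = 2.2500, f(x_2) = 1.750665, coefficient = 2
x_3 = 2.5000, f(x_3) = 1.496180, coefficient = 4
x_4 = 2.7500, f(x_4) = 1.049568, coefficient = 2
x_5 = 3.0000, f(x_5) = 0.423360, coefficient = 4
x_6 = 3.2500, f(x_6) = -0.351634, coefficient = 1

I ≈ (0.250000/3) × 21.923347 = 1.826946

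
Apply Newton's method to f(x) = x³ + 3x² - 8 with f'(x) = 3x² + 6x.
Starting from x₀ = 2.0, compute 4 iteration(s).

f(x) = x³ + 3x² - 8
f'(x) = 3x² + 6x
x₀ = 2.0

Newton-Raphson formula: x_{n+1} = x_n - f(x_n)/f'(x_n)

Iteration 1:
  f(2.000000) = 12.000000
  f'(2.000000) = 24.000000
  x_1 = 2.000000 - 12.000000/24.000000 = 1.500000
Iteration 2:
  f(1.500000) = 2.125000
  f'(1.500000) = 15.750000
  x_2 = 1.500000 - 2.125000/15.750000 = 1.365079
Iteration 3:
  f(1.365079) = 0.134071
  f'(1.365079) = 13.780801
  x_3 = 1.365079 - 0.134071/13.780801 = 1.355351
Iteration 4:
  f(1.355351) = 0.000671
  f'(1.355351) = 13.643029
  x_4 = 1.355351 - 0.000671/13.643029 = 1.355301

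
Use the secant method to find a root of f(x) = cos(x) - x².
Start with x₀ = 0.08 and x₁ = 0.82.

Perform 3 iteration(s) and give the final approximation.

f(x) = cos(x) - x²
x₀ = 0.08, x₁ = 0.82

Secant formula: x_{n+1} = x_n - f(x_n)(x_n - x_{n-1})/(f(x_n) - f(x_{n-1}))

Iteration 1:
  f(0.080000) = 0.990402
  f(0.820000) = 0.009821
  x_2 = 0.820000 - 0.009821×(0.820000 - 0.080000)/(0.009821 - 0.990402)
       = 0.827412
Iteration 2:
  f(0.820000) = 0.009821
  f(0.827412) = -0.007826
  x_3 = 0.827412 - (-0.007826)×(0.827412 - 0.820000)/(-0.007826 - 0.009821)
       = 0.824125
Iteration 3:
  f(0.827412) = -0.007826
  f(0.824125) = 0.000018
  x_4 = 0.824125 - 0.000018×(0.824125 - 0.827412)/(0.000018 - (-0.007826))
       = 0.824132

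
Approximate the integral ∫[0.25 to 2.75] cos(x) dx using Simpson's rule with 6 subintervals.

f(x) = cos(x)
a = 0.25, b = 2.75, n = 6
h = (b - a)/n = 0.416667

Simpson's rule: (h/3)[f(x₀) + 4f(x₁) + 2f(x₂) + ... + f(xₙ)]

x_0 = 0.2500, f(x_0) = 0.968912, coefficient = 1
x_1 = 0.6667, f(x_1) = 0.785887, coefficient = 4
x_2 = 1.0833, f(x_2) = 0.468386, coefficient = 2
x_3 = 1.5000, f(x_3) = 0.070737, coefficient = 4
x_4 = 1.9167, f(x_4) = -0.339016, coefficient = 2
x_5 = 2.3333, f(x_5) = -0.690758, coefficient = 4
x_6 = 2.7500, f(x_6) = -0.924302, coefficient = 1

I ≈ (0.416667/3) × 0.966816 = 0.134280
Exact value: 0.134257
Error: 0.000023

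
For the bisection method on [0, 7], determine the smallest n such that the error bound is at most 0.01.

We need (b-a)/2^n ≤ 0.01
(7 - 0)/2^n ≤ 0.01
7/2^n ≤ 0.01
2^n ≥ 700
n ≥ log₂(700) = 9.45
n ≥ 10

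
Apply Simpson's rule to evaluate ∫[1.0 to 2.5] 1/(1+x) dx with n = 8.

f(x) = 1/(1+x)
a = 1.0, b = 2.5, n = 8
h = (b - a)/n = 0.187500

Simpson's rule: (h/3)[f(x₀) + 4f(x₁) + 2f(x₂) + ... + f(xₙ)]

x_0 = 1.0000, f(x_0) = 0.500000, coefficient = 1
x_1 = 1.1875, f(x_1) = 0.457143, coefficient = 4
x_2 = 1.3750, f(x_2) = 0.421053, coefficient = 2
x_3 = 1.5625, f(x_3) = 0.390244, coefficient = 4
x_4 = 1.7500, f(x_4) = 0.363636, coefficient = 2
x_5 = 1.9375, f(x_5) = 0.340426, coefficient = 4
x_6 = 2.1250, f(x_6) = 0.320000, coefficient = 2
x_7 = 2.3125, f(x_7) = 0.301887, coefficient = 4
x_8 = 2.5000, f(x_8) = 0.285714, coefficient = 1

I ≈ (0.187500/3) × 8.953889 = 0.559618
Exact value: 0.559616
Error: 0.000002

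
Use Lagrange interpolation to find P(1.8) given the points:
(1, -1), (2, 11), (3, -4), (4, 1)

Lagrange interpolation formula:
P(x) = Σ yᵢ × Lᵢ(x)
where Lᵢ(x) = Π_{j≠i} (x - xⱼ)/(xᵢ - xⱼ)

L_0(1.8) = (1.8 - 2)/(1 - 2) × (1.8 - 3)/(1 - 3) × (1.8 - 4)/(1 - 4) = 0.088000
L_1(1.8) = (1.8 - 1)/(2 - 1) × (1.8 - 3)/(2 - 3) × (1.8 - 4)/(2 - 4) = 1.056000
L_2(1.8) = (1.8 - 1)/(3 - 1) × (1.8 - 2)/(3 - 2) × (1.8 - 4)/(3 - 4) = -0.176000
L_3(1.8) = (1.8 - 1)/(4 - 1) × (1.8 - 2)/(4 - 2) × (1.8 - 3)/(4 - 3) = 0.032000

P(1.8) = (-1)×L_0(1.8) + 11×L_1(1.8) + (-4)×L_2(1.8) + 1×L_3(1.8)
P(1.8) = 12.264000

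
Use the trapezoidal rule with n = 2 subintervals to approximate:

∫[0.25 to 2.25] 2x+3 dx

f(x) = 2x+3
a = 0.25, b = 2.25, n = 2
h = (b - a)/n = 1.000000

Trapezoidal rule: (h/2)[f(x₀) + 2f(x₁) + 2f(x₂) + ... + f(xₙ)]

x_0 = 0.2500, f(x_0) = 3.500000, coefficient = 1
x_1 = 1.2500, f(x_1) = 5.500000, coefficient = 2
x_2 = 2.2500, f(x_2) = 7.500000, coefficient = 1

I ≈ (1.000000/2) × 22.000000 = 11.000000
Exact value: 11.000000
Error: 0.000000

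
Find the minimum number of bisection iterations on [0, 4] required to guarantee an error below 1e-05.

We need (b-a)/2^n ≤ 1e-05
(4 - 0)/2^n ≤ 1e-05
4/2^n ≤ 1e-05
2^n ≥ 400000
n ≥ log₂(400000) = 18.61
n ≥ 19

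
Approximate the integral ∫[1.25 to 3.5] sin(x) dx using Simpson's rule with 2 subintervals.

f(x) = sin(x)
a = 1.25, b = 3.5, n = 2
h = (b - a)/n = 1.125000

Simpson's rule: (h/3)[f(x₀) + 4f(x₁) + 2f(x₂) + ... + f(xₙ)]

x_0 = 1.2500, f(x_0) = 0.948985, coefficient = 1
x_1 = 2.3750, f(x_1) = 0.693685, coefficient = 4
x_2 = 3.5000, f(x_2) = -0.350783, coefficient = 1

I ≈ (1.125000/3) × 3.372942 = 1.264853
Exact value: 1.251779
Error: 0.013074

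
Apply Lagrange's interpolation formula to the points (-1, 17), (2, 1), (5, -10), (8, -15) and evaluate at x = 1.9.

Lagrange interpolation formula:
P(x) = Σ yᵢ × Lᵢ(x)
where Lᵢ(x) = Π_{j≠i} (x - xⱼ)/(xᵢ - xⱼ)

L_0(1.9) = (1.9 - 2)/(-1 - 2) × (1.9 - 5)/(-1 - 5) × (1.9 - 8)/(-1 - 8) = 0.011673
L_1(1.9) = (1.9 - (-1))/(2 - (-1)) × (1.9 - 5)/(2 - 5) × (1.9 - 8)/(2 - 8) = 1.015537
L_2(1.9) = (1.9 - (-1))/(5 - (-1)) × (1.9 - 2)/(5 - 2) × (1.9 - 8)/(5 - 8) = -0.032759
L_3(1.9) = (1.9 - (-1))/(8 - (-1)) × (1.9 - 2)/(8 - 2) × (1.9 - 5)/(8 - 5) = 0.005549

P(1.9) = 17×L_0(1.9) + 1×L_1(1.9) + (-10)×L_2(1.9) + (-15)×L_3(1.9)
P(1.9) = 1.458327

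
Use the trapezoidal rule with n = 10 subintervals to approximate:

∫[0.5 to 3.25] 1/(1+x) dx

f(x) = 1/(1+x)
a = 0.5, b = 3.25, n = 10
h = (b - a)/n = 0.275000

Trapezoidal rule: (h/2)[f(x₀) + 2f(x₁) + 2f(x₂) + ... + f(xₙ)]

x_0 = 0.5000, f(x_0) = 0.666667, coefficient = 1
x_1 = 0.7750, f(x_1) = 0.563380, coefficient = 2
x_2 = 1.0500, f(x_2) = 0.487805, coefficient = 2
x_3 = 1.3250, f(x_3) = 0.430108, coefficient = 2
x_4 = 1.6000, f(x_4) = 0.384615, coefficient = 2
x_5 = 1.8750, f(x_5) = 0.347826, coefficient = 2
x_6 = 2.1500, f(x_6) = 0.317460, coefficient = 2
x_7 = 2.4250, f(x_7) = 0.291971, coefficient = 2
x_8 = 2.7000, f(x_8) = 0.270270, coefficient = 2
x_9 = 2.9750, f(x_9) = 0.251572, coefficient = 2
x_10 = 3.2500, f(x_10) = 0.235294, coefficient = 1

I ≈ (0.275000/2) × 7.591977 = 1.043897
Exact value: 1.041454
Error: 0.002443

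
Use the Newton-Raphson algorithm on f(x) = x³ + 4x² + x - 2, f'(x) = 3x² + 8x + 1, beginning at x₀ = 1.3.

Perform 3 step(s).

f(x) = x³ + 4x² + x - 2
f'(x) = 3x² + 8x + 1
x₀ = 1.3

Newton-Raphson formula: x_{n+1} = x_n - f(x_n)/f'(x_n)

Iteration 1:
  f(1.300000) = 8.257000
  f'(1.300000) = 16.470000
  x_1 = 1.300000 - 8.257000/16.470000 = 0.798664
Iteration 2:
  f(0.798664) = 1.859562
  f'(0.798664) = 9.302908
  x_2 = 0.798664 - 1.859562/9.302908 = 0.598774
Iteration 3:
  f(0.598774) = 0.247573
  f'(0.598774) = 6.865781
  x_3 = 0.598774 - 0.247573/6.865781 = 0.562715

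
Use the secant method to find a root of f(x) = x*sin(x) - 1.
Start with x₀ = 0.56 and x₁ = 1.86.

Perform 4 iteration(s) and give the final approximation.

f(x) = x*sin(x) - 1
x₀ = 0.56, x₁ = 1.86

Secant formula: x_{n+1} = x_n - f(x_n)(x_n - x_{n-1})/(f(x_n) - f(x_{n-1}))

Iteration 1:
  f(0.560000) = -0.702536
  f(1.860000) = 0.782757
  x_2 = 1.860000 - 0.782757×(1.860000 - 0.560000)/(0.782757 - (-0.702536))
       = 1.174893
Iteration 2:
  f(1.860000) = 0.782757
  f(1.174893) = 0.084014
  x_3 = 1.174893 - 0.084014×(1.174893 - 1.860000)/(0.084014 - 0.782757)
       = 1.092519
Iteration 3:
  f(1.174893) = 0.084014
  f(1.092519) = -0.030073
  x_4 = 1.092519 - (-0.030073)×(1.092519 - 1.174893)/(-0.030073 - 0.084014)
       = 1.114233
Iteration 4:
  f(1.092519) = -0.030073
  f(1.114233) = 0.000105
  x_5 = 1.114233 - 0.000105×(1.114233 - 1.092519)/(0.000105 - (-0.030073))
       = 1.114157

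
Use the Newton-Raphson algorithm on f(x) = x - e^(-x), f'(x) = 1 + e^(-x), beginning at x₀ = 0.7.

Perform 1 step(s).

f(x) = x - e^(-x)
f'(x) = 1 + e^(-x)
x₀ = 0.7

Newton-Raphson formula: x_{n+1} = x_n - f(x_n)/f'(x_n)

Iteration 1:
  f(0.700000) = 0.203415
  f'(0.700000) = 1.496585
  x_1 = 0.700000 - 0.203415/1.496585 = 0.564081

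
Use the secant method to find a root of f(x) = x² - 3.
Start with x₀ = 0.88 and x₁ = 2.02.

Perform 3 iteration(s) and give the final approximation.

f(x) = x² - 3
x₀ = 0.88, x₁ = 2.02

Secant formula: x_{n+1} = x_n - f(x_n)(x_n - x_{n-1})/(f(x_n) - f(x_{n-1}))

Iteration 1:
  f(0.880000) = -2.225600
  f(2.020000) = 1.080400
  x_2 = 2.020000 - 1.080400×(2.020000 - 0.880000)/(1.080400 - (-2.225600))
       = 1.647448
Iteration 2:
  f(2.020000) = 1.080400
  f(1.647448) = -0.285914
  x_3 = 1.647448 - (-0.285914)×(1.647448 - 2.020000)/(-0.285914 - 1.080400)
       = 1.725408
Iteration 3:
  f(1.647448) = -0.285914
  f(1.725408) = -0.022966
  x_4 = 1.725408 - (-0.022966)×(1.725408 - 1.647448)/(-0.022966 - (-0.285914))
       = 1.732217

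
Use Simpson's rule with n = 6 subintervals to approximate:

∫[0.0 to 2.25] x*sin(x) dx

f(x) = x*sin(x)
a = 0.0, b = 2.25, n = 6
h = (b - a)/n = 0.375000

Simpson's rule: (h/3)[f(x₀) + 4f(x₁) + 2f(x₂) + ... + f(xₙ)]

x_0 = 0.0000, f(x_0) = 0.000000, coefficient = 1
x_1 = 0.3750, f(x_1) = 0.137352, coefficient = 4
x_2 = 0.7500, f(x_2) = 0.511229, coefficient = 2
x_3 = 1.1250, f(x_3) = 1.015051, coefficient = 4
x_4 = 1.5000, f(x_4) = 1.496242, coefficient = 2
x_5 = 1.8750, f(x_5) = 1.788911, coefficient = 4
x_6 = 2.2500, f(x_6) = 1.750665, coefficient = 1

I ≈ (0.375000/3) × 17.530864 = 2.191358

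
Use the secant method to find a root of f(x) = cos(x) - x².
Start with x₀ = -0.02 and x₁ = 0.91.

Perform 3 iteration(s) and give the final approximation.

f(x) = cos(x) - x²
x₀ = -0.02, x₁ = 0.91

Secant formula: x_{n+1} = x_n - f(x_n)(x_n - x_{n-1})/(f(x_n) - f(x_{n-1}))

Iteration 1:
  f(-0.020000) = 0.999400
  f(0.910000) = -0.214354
  x_2 = 0.910000 - (-0.214354)×(0.910000 - (-0.020000))/(-0.214354 - 0.999400)
       = 0.745758
Iteration 2:
  f(0.910000) = -0.214354
  f(0.745758) = 0.178419
  x_3 = 0.745758 - 0.178419×(0.745758 - 0.910000)/(0.178419 - (-0.214354))
       = 0.820366
Iteration 3:
  f(0.745758) = 0.178419
  f(0.820366) = 0.008954
  x_4 = 0.820366 - 0.008954×(0.820366 - 0.745758)/(0.008954 - 0.178419)
       = 0.824308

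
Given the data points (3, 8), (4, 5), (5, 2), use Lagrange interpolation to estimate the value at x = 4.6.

Lagrange interpolation formula:
P(x) = Σ yᵢ × Lᵢ(x)
where Lᵢ(x) = Π_{j≠i} (x - xⱼ)/(xᵢ - xⱼ)

L_0(4.6) = (4.6 - 4)/(3 - 4) × (4.6 - 5)/(3 - 5) = -0.120000
L_1(4.6) = (4.6 - 3)/(4 - 3) × (4.6 - 5)/(4 - 5) = 0.640000
L_2(4.6) = (4.6 - 3)/(5 - 3) × (4.6 - 4)/(5 - 4) = 0.480000

P(4.6) = 8×L_0(4.6) + 5×L_1(4.6) + 2×L_2(4.6)
P(4.6) = 3.200000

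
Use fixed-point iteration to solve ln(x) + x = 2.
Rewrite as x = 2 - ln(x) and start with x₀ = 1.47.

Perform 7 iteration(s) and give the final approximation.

Equation: ln(x) + x = 2
Fixed-point form: x = 2 - ln(x)
x₀ = 1.47

x_1 = g(1.470000) = 1.614738
x_2 = g(1.614738) = 1.520828
x_3 = g(1.520828) = 1.580745
x_4 = g(1.580745) = 1.542104
x_5 = g(1.542104) = 1.566853
x_6 = g(1.566853) = 1.550931
x_7 = g(1.550931) = 1.561145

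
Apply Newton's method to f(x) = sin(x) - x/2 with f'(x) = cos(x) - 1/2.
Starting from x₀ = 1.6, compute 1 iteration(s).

f(x) = sin(x) - x/2
f'(x) = cos(x) - 1/2
x₀ = 1.6

Newton-Raphson formula: x_{n+1} = x_n - f(x_n)/f'(x_n)

Iteration 1:
  f(1.600000) = 0.199574
  f'(1.600000) = -0.529200
  x_1 = 1.600000 - 0.199574/(-0.529200) = 1.977124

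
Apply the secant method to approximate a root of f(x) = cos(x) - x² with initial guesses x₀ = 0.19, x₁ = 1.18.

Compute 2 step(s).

f(x) = cos(x) - x²
x₀ = 0.19, x₁ = 1.18

Secant formula: x_{n+1} = x_n - f(x_n)(x_n - x_{n-1})/(f(x_n) - f(x_{n-1}))

Iteration 1:
  f(0.190000) = 0.945904
  f(1.180000) = -1.011475
  x_2 = 1.180000 - (-1.011475)×(1.180000 - 0.190000)/(-1.011475 - 0.945904)
       = 0.668418
Iteration 2:
  f(1.180000) = -1.011475
  f(0.668418) = 0.338021
  x_3 = 0.668418 - 0.338021×(0.668418 - 1.180000)/(0.338021 - (-1.011475))
       = 0.796559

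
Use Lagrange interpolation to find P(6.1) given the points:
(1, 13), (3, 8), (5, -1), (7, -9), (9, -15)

Lagrange interpolation formula:
P(x) = Σ yᵢ × Lᵢ(x)
where Lᵢ(x) = Π_{j≠i} (x - xⱼ)/(xᵢ - xⱼ)

L_0(6.1) = (6.1 - 3)/(1 - 3) × (6.1 - 5)/(1 - 5) × (6.1 - 7)/(1 - 7) × (6.1 - 9)/(1 - 9) = 0.023177
L_1(6.1) = (6.1 - 1)/(3 - 1) × (6.1 - 5)/(3 - 5) × (6.1 - 7)/(3 - 7) × (6.1 - 9)/(3 - 9) = -0.152522
L_2(6.1) = (6.1 - 1)/(5 - 1) × (6.1 - 3)/(5 - 3) × (6.1 - 7)/(5 - 7) × (6.1 - 9)/(5 - 9) = 0.644752
L_3(6.1) = (6.1 - 1)/(7 - 1) × (6.1 - 3)/(7 - 3) × (6.1 - 5)/(7 - 5) × (6.1 - 9)/(7 - 9) = 0.525353
L_4(6.1) = (6.1 - 1)/(9 - 1) × (6.1 - 3)/(9 - 3) × (6.1 - 5)/(9 - 5) × (6.1 - 7)/(9 - 7) = -0.040760

P(6.1) = 13×L_0(6.1) + 8×L_1(6.1) + (-1)×L_2(6.1) + (-9)×L_3(6.1) + (-15)×L_4(6.1)
P(6.1) = -5.680397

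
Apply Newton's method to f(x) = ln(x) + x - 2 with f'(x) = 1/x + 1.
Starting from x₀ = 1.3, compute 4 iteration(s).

f(x) = ln(x) + x - 2
f'(x) = 1/x + 1
x₀ = 1.3

Newton-Raphson formula: x_{n+1} = x_n - f(x_n)/f'(x_n)

Iteration 1:
  f(1.300000) = -0.437636
  f'(1.300000) = 1.769231
  x_1 = 1.300000 - (-0.437636)/1.769231 = 1.547359
Iteration 2:
  f(1.547359) = -0.016091
  f'(1.547359) = 1.646262
  x_2 = 1.547359 - (-0.016091)/1.646262 = 1.557134
Iteration 3:
  f(1.557134) = -0.000020
  f'(1.557134) = 1.642206
  x_3 = 1.557134 - (-0.000020)/1.642206 = 1.557146
Iteration 4:
  f(1.557146) = 0.000000
  f'(1.557146) = 1.642201
  x_4 = 1.557146 - 0.000000/1.642201 = 1.557146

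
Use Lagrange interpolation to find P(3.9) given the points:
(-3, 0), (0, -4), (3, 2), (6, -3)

Lagrange interpolation formula:
P(x) = Σ yᵢ × Lᵢ(x)
where Lᵢ(x) = Π_{j≠i} (x - xⱼ)/(xᵢ - xⱼ)

L_0(3.9) = (3.9 - 0)/(-3 - 0) × (3.9 - 3)/(-3 - 3) × (3.9 - 6)/(-3 - 6) = 0.045500
L_1(3.9) = (3.9 - (-3))/(0 - (-3)) × (3.9 - 3)/(0 - 3) × (3.9 - 6)/(0 - 6) = -0.241500
L_2(3.9) = (3.9 - (-3))/(3 - (-3)) × (3.9 - 0)/(3 - 0) × (3.9 - 6)/(3 - 6) = 1.046500
L_3(3.9) = (3.9 - (-3))/(6 - (-3)) × (3.9 - 0)/(6 - 0) × (3.9 - 3)/(6 - 3) = 0.149500

P(3.9) = 0×L_0(3.9) + (-4)×L_1(3.9) + 2×L_2(3.9) + (-3)×L_3(3.9)
P(3.9) = 2.610500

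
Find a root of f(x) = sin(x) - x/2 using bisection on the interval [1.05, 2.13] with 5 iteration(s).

f(x) = sin(x) - x/2
Initial interval: [1.05, 2.13]

Iteration 1:
  c_1 = (1.050000 + 2.130000)/2 = 1.590000
  f(c_1) = f(1.590000) = 0.204816
  f(a) × f(c) ≥ 0, new interval: [1.590000, 2.130000]
Iteration 2:
  c_2 = (1.590000 + 2.130000)/2 = 1.860000
  f(c_2) = f(1.860000) = 0.028471
  f(a) × f(c) ≥ 0, new interval: [1.860000, 2.130000]
Iteration 3:
  c_3 = (1.860000 + 2.130000)/2 = 1.995000
  f(c_3) = f(1.995000) = -0.086133
  f(a) × f(c) < 0, new interval: [1.860000, 1.995000]
Iteration 4:
  c_4 = (1.860000 + 1.995000)/2 = 1.927500
  f(c_4) = f(1.927500) = -0.026697
  f(a) × f(c) < 0, new interval: [1.860000, 1.927500]
Iteration 5:
  c_5 = (1.860000 + 1.927500)/2 = 1.893750
  f(c_5) = f(1.893750) = 0.001427
  f(a) × f(c) ≥ 0, new interval: [1.893750, 1.927500]

After 5 iteration(s), the approximation is c_5 = 1.893750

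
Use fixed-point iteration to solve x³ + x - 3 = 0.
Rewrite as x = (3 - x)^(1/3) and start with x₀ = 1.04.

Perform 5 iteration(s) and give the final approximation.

Equation: x³ + x - 3 = 0
Fixed-point form: x = (3 - x)^(1/3)
x₀ = 1.04

x_1 = g(1.040000) = 1.251465
x_2 = g(1.251465) = 1.204735
x_3 = g(1.204735) = 1.215373
x_4 = g(1.215373) = 1.212967
x_5 = g(1.212967) = 1.213512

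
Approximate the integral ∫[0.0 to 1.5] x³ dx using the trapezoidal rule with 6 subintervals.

f(x) = x³
a = 0.0, b = 1.5, n = 6
h = (b - a)/n = 0.250000

Trapezoidal rule: (h/2)[f(x₀) + 2f(x₁) + 2f(x₂) + ... + f(xₙ)]

x_0 = 0.0000, f(x_0) = 0.000000, coefficient = 1
x_1 = 0.2500, f(x_1) = 0.015625, coefficient = 2
x_2 = 0.5000, f(x_2) = 0.125000, coefficient = 2
x_3 = 0.7500, f(x_3) = 0.421875, coefficient = 2
x_4 = 1.0000, f(x_4) = 1.000000, coefficient = 2
x_5 = 1.2500, f(x_5) = 1.953125, coefficient = 2
x_6 = 1.5000, f(x_6) = 3.375000, coefficient = 1

I ≈ (0.250000/2) × 10.406250 = 1.300781
Exact value: 1.265625
Error: 0.035156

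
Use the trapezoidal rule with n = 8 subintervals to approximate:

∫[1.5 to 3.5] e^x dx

f(x) = e^x
a = 1.5, b = 3.5, n = 8
h = (b - a)/n = 0.250000

Trapezoidal rule: (h/2)[f(x₀) + 2f(x₁) + 2f(x₂) + ... + f(xₙ)]

x_0 = 1.5000, f(x_0) = 4.481689, coefficient = 1
x_1 = 1.7500, f(x_1) = 5.754603, coefficient = 2
x_2 = 2.0000, f(x_2) = 7.389056, coefficient = 2
x_3 = 2.2500, f(x_3) = 9.487736, coefficient = 2
x_4 = 2.5000, f(x_4) = 12.182494, coefficient = 2
x_5 = 2.7500, f(x_5) = 15.642632, coefficient = 2
x_6 = 3.0000, f(x_6) = 20.085537, coefficient = 2
x_7 = 3.2500, f(x_7) = 25.790340, coefficient = 2
x_8 = 3.5000, f(x_8) = 33.115452, coefficient = 1

I ≈ (0.250000/2) × 230.261936 = 28.782742
Exact value: 28.633763
Error: 0.148979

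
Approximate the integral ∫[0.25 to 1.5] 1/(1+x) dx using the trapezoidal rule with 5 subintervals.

f(x) = 1/(1+x)
a = 0.25, b = 1.5, n = 5
h = (b - a)/n = 0.250000

Trapezoidal rule: (h/2)[f(x₀) + 2f(x₁) + 2f(x₂) + ... + f(xₙ)]

x_0 = 0.2500, f(x_0) = 0.800000, coefficient = 1
x_1 = 0.5000, f(x_1) = 0.666667, coefficient = 2
x_2 = 0.7500, f(x_2) = 0.571429, coefficient = 2
x_3 = 1.0000, f(x_3) = 0.500000, coefficient = 2
x_4 = 1.2500, f(x_4) = 0.444444, coefficient = 2
x_5 = 1.5000, f(x_5) = 0.400000, coefficient = 1

I ≈ (0.250000/2) × 5.565079 = 0.695635
Exact value: 0.693147
Error: 0.002488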